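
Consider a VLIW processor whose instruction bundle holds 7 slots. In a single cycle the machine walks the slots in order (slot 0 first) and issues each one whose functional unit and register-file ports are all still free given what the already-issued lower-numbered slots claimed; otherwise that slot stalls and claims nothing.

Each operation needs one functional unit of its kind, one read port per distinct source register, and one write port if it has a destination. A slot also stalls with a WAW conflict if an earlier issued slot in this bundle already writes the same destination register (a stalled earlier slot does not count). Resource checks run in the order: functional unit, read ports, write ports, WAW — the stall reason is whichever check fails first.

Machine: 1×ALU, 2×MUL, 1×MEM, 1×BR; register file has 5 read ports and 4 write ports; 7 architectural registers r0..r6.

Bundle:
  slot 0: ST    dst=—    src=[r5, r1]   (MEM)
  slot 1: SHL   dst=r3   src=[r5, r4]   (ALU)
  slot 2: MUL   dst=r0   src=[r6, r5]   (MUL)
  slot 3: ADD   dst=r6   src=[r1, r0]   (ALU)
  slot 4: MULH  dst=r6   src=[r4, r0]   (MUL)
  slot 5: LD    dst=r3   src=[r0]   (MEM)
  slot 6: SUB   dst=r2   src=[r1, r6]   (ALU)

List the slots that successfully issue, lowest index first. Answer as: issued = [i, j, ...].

  0. MEM ⇒ go  {1A/2Mu/0Ld/1B | 3r 4w}
  1. ALU→r3 ⇒ go  {0A/2Mu/0Ld/1B | 1r 3w}
  2. MUL→r0 ⇒ no(RD_PORT)  {0A/2Mu/0Ld/1B | 1r 3w}
  3. ALU→r6 ⇒ no(FU)  {0A/2Mu/0Ld/1B | 1r 3w}
  4. MUL→r6 ⇒ no(RD_PORT)  {0A/2Mu/0Ld/1B | 1r 3w}
  5. MEM→r3 ⇒ no(FU)  {0A/2Mu/0Ld/1B | 1r 3w}
  6. ALU→r2 ⇒ no(FU)  {0A/2Mu/0Ld/1B | 1r 3w}

issued = [0, 1]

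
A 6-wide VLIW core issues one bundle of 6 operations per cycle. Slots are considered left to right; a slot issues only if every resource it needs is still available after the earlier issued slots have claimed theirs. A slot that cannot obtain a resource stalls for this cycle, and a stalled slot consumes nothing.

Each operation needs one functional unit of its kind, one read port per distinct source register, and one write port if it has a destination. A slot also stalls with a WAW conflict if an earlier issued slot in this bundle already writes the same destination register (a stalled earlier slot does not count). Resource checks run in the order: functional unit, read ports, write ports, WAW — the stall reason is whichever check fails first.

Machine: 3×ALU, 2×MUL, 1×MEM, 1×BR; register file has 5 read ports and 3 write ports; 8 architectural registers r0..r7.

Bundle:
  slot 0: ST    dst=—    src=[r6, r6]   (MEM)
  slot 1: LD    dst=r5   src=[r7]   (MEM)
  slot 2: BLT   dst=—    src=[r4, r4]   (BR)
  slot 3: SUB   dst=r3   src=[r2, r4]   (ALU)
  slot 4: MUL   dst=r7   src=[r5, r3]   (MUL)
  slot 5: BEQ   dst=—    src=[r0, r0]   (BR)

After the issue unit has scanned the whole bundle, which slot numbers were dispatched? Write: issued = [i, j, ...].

issued = [0, 2, 3]

  0. MEM ⇒ go  {3A/2Mu/0Ld/1B | 4r 3w}
  1. MEM→r5 ⇒ no(FU)  {3A/2Mu/0Ld/1B | 4r 3w}
  2. BR ⇒ go  {3A/2Mu/0Ld/0B | 3r 3w}
  3. ALU→r3 ⇒ go  {2A/2Mu/0Ld/0B | 1r 2w}
  4. MUL→r7 ⇒ no(RD_PORT)  {2A/2Mu/0Ld/0B | 1r 2w}
  5. BR ⇒ no(FU)  {2A/2Mu/0Ld/0B | 1r 2w}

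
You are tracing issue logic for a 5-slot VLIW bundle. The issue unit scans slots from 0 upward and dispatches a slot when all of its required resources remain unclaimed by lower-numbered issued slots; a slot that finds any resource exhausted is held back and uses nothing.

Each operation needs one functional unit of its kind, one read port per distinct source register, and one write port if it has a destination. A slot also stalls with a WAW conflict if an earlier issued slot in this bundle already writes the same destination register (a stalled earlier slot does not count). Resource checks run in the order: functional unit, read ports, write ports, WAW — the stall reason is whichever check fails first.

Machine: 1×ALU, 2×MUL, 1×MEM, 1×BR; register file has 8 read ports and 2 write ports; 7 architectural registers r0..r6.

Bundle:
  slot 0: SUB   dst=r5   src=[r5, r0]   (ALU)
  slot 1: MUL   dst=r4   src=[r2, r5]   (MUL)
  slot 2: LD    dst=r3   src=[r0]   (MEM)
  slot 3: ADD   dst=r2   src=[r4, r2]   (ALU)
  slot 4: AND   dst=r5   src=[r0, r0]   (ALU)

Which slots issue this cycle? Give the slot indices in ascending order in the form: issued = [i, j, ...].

  0. ALU→r5 ⇒ go  {0A/2Mu/1Ld/1B | 6r 1w}
  1. MUL→r4 ⇒ go  {0A/1Mu/1Ld/1B | 4r 0w}
  2. MEM→r3 ⇒ no(WR_PORT)  {0A/1Mu/1Ld/1B | 4r 0w}
  3. ALU→r2 ⇒ no(FU)  {0A/1Mu/1Ld/1B | 4r 0w}
  4. ALU→r5 ⇒ no(FU)  {0A/1Mu/1Ld/1B | 4r 0w}

issued = [0, 1]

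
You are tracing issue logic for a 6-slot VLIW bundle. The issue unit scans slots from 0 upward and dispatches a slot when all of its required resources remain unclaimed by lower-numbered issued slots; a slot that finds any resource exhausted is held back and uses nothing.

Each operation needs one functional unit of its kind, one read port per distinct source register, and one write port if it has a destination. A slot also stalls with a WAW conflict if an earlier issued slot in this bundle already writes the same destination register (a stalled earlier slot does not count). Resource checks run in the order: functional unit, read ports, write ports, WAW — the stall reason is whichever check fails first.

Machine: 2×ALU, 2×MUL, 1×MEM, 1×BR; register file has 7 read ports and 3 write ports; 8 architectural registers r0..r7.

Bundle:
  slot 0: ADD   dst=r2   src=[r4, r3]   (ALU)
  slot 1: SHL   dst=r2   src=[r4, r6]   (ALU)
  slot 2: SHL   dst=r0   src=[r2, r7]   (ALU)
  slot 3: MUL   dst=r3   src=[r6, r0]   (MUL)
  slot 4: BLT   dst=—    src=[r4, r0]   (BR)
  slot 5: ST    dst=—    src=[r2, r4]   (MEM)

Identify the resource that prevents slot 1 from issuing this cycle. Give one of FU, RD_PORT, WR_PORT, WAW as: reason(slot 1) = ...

(0) want 1×ALU +2rd +1wr — yes → AL1|MU2|ME1|BR1|rd5|wr2
(1) want 1×ALU +2rd +1wr — WAW → AL1|MU2|ME1|BR1|rd5|wr2
(2) want 1×ALU +2rd +1wr — yes → AL0|MU2|ME1|BR1|rd3|wr1
(3) want 1×MUL +2rd +1wr — yes → AL0|MU1|ME1|BR1|rd1|wr0
(4) want 1×BR +2rd +0wr — RD_PORT → AL0|MU1|ME1|BR1|rd1|wr0
(5) want 1×MEM +2rd +0wr — RD_PORT → AL0|MU1|ME1|BR1|rd1|wr0

reason(slot 1) = WAW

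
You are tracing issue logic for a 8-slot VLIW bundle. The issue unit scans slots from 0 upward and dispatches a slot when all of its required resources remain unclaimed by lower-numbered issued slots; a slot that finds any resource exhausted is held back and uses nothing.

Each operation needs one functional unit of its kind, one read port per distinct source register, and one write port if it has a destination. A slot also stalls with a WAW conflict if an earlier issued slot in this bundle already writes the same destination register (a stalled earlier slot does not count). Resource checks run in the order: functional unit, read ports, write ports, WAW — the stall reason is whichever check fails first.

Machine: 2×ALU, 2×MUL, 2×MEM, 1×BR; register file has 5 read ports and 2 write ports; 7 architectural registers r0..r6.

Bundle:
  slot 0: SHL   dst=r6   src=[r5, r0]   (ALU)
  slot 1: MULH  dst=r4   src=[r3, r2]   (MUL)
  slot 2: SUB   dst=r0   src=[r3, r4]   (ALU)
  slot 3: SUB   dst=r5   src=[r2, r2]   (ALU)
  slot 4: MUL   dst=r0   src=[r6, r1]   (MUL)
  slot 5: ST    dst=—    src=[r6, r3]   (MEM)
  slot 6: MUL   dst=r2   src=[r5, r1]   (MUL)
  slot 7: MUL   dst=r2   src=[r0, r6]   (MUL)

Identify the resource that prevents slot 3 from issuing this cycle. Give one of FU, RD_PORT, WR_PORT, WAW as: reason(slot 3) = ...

  0. ALU→r6 ⇒ go  {1A/2Mu/2Ld/1B | 3r 1w}
  1. MUL→r4 ⇒ go  {1A/1Mu/2Ld/1B | 1r 0w}
  2. ALU→r0 ⇒ no(RD_PORT)  {1A/1Mu/2Ld/1B | 1r 0w}
  3. ALU→r5 ⇒ no(WR_PORT)  {1A/1Mu/2Ld/1B | 1r 0w}
  4. MUL→r0 ⇒ no(RD_PORT)  {1A/1Mu/2Ld/1B | 1r 0w}
  5. MEM ⇒ no(RD_PORT)  {1A/1Mu/2Ld/1B | 1r 0w}
  6. MUL→r2 ⇒ no(RD_PORT)  {1A/1Mu/2Ld/1B | 1r 0w}
  7. MUL→r2 ⇒ no(RD_PORT)  {1A/1Mu/2Ld/1B | 1r 0w}

reason(slot 3) = WR_PORT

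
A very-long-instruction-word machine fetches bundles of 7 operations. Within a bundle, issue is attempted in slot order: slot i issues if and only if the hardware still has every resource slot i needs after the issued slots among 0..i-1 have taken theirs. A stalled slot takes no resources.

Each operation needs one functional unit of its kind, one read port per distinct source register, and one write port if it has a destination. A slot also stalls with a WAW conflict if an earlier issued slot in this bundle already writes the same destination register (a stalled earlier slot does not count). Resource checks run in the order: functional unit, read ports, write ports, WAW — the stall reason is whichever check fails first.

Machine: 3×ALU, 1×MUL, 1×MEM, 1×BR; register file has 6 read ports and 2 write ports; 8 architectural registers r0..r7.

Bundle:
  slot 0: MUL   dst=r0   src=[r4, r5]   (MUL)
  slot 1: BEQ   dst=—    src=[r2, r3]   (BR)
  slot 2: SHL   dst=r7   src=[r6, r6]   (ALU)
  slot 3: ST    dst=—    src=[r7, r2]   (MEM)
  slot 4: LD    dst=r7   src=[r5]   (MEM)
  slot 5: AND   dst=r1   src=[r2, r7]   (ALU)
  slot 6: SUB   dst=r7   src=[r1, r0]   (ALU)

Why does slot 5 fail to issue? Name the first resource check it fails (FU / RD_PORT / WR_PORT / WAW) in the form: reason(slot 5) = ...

[0] MUL needs rd=2 wr=1: ok; after: ALU=3 MUL=0 MEM=1 BR=1, R=4, W=1
[1] BR needs rd=2 wr=0: ok; after: ALU=3 MUL=0 MEM=1 BR=0, R=2, W=1
[2] ALU needs rd=1 wr=1: ok; after: ALU=2 MUL=0 MEM=1 BR=0, R=1, W=0
[3] MEM needs rd=2 wr=0: RD_PORT; after: ALU=2 MUL=0 MEM=1 BR=0, R=1, W=0
[4] MEM needs rd=1 wr=1: WR_PORT; after: ALU=2 MUL=0 MEM=1 BR=0, R=1, W=0
[5] ALU needs rd=2 wr=1: RD_PORT; after: ALU=2 MUL=0 MEM=1 BR=0, R=1, W=0
[6] ALU needs rd=2 wr=1: RD_PORT; after: ALU=2 MUL=0 MEM=1 BR=0, R=1, W=0

reason(slot 5) = RD_PORT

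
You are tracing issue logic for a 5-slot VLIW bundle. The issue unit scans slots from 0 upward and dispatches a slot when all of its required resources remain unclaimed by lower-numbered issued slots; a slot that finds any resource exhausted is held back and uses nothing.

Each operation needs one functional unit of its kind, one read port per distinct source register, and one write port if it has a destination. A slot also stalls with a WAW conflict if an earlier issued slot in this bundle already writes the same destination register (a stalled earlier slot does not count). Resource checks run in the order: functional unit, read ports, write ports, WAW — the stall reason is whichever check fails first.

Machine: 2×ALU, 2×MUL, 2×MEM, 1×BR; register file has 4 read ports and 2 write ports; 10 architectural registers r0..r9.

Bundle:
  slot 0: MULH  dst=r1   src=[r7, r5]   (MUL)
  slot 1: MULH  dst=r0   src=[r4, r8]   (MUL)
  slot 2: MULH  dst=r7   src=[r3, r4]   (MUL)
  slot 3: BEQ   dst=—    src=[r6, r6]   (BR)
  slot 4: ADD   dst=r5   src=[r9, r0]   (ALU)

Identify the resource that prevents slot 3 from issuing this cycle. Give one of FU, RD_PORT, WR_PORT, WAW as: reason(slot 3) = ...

#0 MUL src=r7,r5 dispatched  <A:2 Mu:1 Ld:2 B:1 rd:2 wr:1>
#1 MUL src=r4,r8 dispatched  <A:2 Mu:0 Ld:2 B:1 rd:0 wr:0>
#2 MUL src=r3,r4 held:FU  <A:2 Mu:0 Ld:2 B:1 rd:0 wr:0>
#3 BR src=r6,r6 held:RD_PORT  <A:2 Mu:0 Ld:2 B:1 rd:0 wr:0>
#4 ALU src=r9,r0 held:RD_PORT  <A:2 Mu:0 Ld:2 B:1 rd:0 wr:0>

reason(slot 3) = RD_PORT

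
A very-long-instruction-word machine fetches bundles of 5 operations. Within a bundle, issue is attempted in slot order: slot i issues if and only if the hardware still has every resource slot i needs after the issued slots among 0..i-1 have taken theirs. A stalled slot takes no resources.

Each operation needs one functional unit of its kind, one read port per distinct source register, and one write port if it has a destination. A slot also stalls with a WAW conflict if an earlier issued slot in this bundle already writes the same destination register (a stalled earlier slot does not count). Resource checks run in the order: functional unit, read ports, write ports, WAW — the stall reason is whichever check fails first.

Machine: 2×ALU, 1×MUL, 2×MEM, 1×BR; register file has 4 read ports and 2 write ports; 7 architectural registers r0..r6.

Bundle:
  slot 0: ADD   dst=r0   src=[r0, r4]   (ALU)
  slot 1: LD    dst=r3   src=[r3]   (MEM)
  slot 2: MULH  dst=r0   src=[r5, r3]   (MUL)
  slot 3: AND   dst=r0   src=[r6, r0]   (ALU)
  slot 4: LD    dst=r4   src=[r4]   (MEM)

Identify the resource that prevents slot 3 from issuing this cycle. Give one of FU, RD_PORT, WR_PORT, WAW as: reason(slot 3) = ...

(0) want 1×ALU +2rd +1wr — yes → AL1|MU1|ME2|BR1|rd2|wr1
(1) want 1×MEM +1rd +1wr — yes → AL1|MU1|ME1|BR1|rd1|wr0
(2) want 1×MUL +2rd +1wr — RD_PORT → AL1|MU1|ME1|BR1|rd1|wr0
(3) want 1×ALU +2rd +1wr — RD_PORT → AL1|MU1|ME1|BR1|rd1|wr0
(4) want 1×MEM +1rd +1wr — WR_PORT → AL1|MU1|ME1|BR1|rd1|wr0

reason(slot 3) = RD_PORT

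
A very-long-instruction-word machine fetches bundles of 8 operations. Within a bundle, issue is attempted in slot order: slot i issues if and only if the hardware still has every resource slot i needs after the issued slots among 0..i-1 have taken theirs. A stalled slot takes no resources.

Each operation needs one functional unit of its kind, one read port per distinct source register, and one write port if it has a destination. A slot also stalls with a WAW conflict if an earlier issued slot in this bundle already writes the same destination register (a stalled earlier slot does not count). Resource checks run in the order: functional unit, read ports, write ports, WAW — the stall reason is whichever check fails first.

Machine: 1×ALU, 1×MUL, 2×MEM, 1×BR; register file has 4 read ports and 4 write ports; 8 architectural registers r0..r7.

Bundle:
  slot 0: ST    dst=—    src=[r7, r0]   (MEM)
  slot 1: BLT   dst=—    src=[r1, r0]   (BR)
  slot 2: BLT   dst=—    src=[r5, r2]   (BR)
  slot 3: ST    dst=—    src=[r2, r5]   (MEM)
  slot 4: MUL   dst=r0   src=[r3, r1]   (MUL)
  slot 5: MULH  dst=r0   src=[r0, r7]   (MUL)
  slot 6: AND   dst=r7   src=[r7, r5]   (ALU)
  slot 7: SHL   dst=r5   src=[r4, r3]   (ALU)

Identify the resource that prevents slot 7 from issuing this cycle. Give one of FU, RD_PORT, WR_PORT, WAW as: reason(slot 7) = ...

  0. MEM ⇒ go  {1A/1Mu/1Ld/1B | 2r 4w}
  1. BR ⇒ go  {1A/1Mu/1Ld/0B | 0r 4w}
  2. BR ⇒ no(FU)  {1A/1Mu/1Ld/0B | 0r 4w}
  3. MEM ⇒ no(RD_PORT)  {1A/1Mu/1Ld/0B | 0r 4w}
  4. MUL→r0 ⇒ no(RD_PORT)  {1A/1Mu/1Ld/0B | 0r 4w}
  5. MUL→r0 ⇒ no(RD_PORT)  {1A/1Mu/1Ld/0B | 0r 4w}
  6. ALU→r7 ⇒ no(RD_PORT)  {1A/1Mu/1Ld/0B | 0r 4w}
  7. ALU→r5 ⇒ no(RD_PORT)  {1A/1Mu/1Ld/0B | 0r 4w}

reason(slot 7) = RD_PORT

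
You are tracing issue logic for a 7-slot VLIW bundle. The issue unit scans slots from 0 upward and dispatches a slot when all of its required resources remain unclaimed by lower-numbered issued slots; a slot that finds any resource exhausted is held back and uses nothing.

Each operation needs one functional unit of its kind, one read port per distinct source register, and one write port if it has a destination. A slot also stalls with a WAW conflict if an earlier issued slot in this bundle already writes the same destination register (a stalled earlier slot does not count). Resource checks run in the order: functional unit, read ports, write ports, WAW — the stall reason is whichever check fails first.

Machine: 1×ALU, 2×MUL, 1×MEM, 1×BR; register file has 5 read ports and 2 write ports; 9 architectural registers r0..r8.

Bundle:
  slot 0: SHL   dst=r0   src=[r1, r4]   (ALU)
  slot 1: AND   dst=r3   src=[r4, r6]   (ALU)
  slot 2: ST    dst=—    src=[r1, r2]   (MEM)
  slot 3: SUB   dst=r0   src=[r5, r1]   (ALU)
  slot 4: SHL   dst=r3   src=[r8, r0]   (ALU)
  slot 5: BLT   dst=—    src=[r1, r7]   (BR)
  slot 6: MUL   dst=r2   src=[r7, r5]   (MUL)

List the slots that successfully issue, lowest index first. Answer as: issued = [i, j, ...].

issued = [0, 2]

slot 0 (ALU): ISSUE — free A0,Mu2,Ld1,B1 rp3 wp1
slot 1 (ALU): stall FU — free A0,Mu2,Ld1,B1 rp3 wp1
slot 2 (MEM): ISSUE — free A0,Mu2,Ld0,B1 rp1 wp1
slot 3 (ALU): stall FU — free A0,Mu2,Ld0,B1 rp1 wp1
slot 4 (ALU): stall FU — free A0,Mu2,Ld0,B1 rp1 wp1
slot 5 (BR): stall RD_PORT — free A0,Mu2,Ld0,B1 rp1 wp1
slot 6 (MUL): stall RD_PORT — free A0,Mu2,Ld0,B1 rp1 wp1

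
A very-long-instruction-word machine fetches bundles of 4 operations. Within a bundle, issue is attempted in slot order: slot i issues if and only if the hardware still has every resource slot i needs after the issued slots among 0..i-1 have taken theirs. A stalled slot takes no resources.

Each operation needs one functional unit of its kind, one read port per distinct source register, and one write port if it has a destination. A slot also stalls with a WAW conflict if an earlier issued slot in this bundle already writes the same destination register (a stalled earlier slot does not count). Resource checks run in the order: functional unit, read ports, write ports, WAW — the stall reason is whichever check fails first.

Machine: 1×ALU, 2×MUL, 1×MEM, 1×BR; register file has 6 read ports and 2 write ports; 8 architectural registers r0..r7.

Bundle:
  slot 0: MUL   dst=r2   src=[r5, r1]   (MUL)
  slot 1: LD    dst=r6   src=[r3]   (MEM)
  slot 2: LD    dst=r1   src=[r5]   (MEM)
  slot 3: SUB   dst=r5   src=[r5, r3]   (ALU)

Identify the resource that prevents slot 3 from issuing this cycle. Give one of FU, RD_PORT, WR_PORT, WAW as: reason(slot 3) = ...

  0. MUL→r2 ⇒ go  {1A/1Mu/1Ld/1B | 4r 1w}
  1. MEM→r6 ⇒ go  {1A/1Mu/0Ld/1B | 3r 0w}
  2. MEM→r1 ⇒ no(FU)  {1A/1Mu/0Ld/1B | 3r 0w}
  3. ALU→r5 ⇒ no(WR_PORT)  {1A/1Mu/0Ld/1B | 3r 0w}

reason(slot 3) = WR_PORT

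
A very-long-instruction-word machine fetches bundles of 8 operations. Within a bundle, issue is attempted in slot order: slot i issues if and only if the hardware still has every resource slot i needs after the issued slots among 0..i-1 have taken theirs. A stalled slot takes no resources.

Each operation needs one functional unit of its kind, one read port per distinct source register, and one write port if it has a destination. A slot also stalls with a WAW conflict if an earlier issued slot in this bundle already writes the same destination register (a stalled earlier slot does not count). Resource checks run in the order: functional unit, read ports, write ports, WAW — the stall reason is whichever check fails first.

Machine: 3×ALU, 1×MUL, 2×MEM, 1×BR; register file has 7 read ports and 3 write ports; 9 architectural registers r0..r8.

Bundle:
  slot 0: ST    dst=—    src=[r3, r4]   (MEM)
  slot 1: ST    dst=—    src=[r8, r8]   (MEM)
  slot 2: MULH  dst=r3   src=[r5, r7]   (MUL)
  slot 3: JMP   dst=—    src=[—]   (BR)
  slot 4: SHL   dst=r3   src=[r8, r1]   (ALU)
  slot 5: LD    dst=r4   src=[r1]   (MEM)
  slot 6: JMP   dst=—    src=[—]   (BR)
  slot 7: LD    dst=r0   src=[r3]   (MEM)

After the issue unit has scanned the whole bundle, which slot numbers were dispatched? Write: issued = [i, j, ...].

  0. MEM ⇒ go  {3A/1Mu/1Ld/1B | 5r 3w}
  1. MEM ⇒ go  {3A/1Mu/0Ld/1B | 4r 3w}
  2. MUL→r3 ⇒ go  {3A/0Mu/0Ld/1B | 2r 2w}
  3. BR ⇒ go  {3A/0Mu/0Ld/0B | 2r 2w}
  4. ALU→r3 ⇒ no(WAW)  {3A/0Mu/0Ld/0B | 2r 2w}
  5. MEM→r4 ⇒ no(FU)  {3A/0Mu/0Ld/0B | 2r 2w}
  6. BR ⇒ no(FU)  {3A/0Mu/0Ld/0B | 2r 2w}
  7. MEM→r0 ⇒ no(FU)  {3A/0Mu/0Ld/0B | 2r 2w}

issued = [0, 1, 2, 3]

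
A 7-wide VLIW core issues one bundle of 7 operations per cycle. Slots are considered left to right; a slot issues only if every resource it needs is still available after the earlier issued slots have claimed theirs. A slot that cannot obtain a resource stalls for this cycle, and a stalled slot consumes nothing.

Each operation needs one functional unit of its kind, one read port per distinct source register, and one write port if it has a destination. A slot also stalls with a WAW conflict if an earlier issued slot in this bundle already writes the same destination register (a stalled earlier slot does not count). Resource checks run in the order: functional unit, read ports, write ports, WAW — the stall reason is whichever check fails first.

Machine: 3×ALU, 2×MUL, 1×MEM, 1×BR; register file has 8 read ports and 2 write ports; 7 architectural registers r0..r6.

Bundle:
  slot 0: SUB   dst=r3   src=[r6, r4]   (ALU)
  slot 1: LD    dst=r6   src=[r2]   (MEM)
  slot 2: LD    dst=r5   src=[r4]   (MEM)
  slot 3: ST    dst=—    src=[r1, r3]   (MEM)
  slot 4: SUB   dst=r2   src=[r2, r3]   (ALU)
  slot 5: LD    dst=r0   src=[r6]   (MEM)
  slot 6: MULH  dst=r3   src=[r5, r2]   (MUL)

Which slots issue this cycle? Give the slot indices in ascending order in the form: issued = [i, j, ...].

#0 ALU src=r6,r4 dispatched  <A:2 Mu:2 Ld:1 B:1 rd:6 wr:1>
#1 MEM src=r2 dispatched  <A:2 Mu:2 Ld:0 B:1 rd:5 wr:0>
#2 MEM src=r4 held:FU  <A:2 Mu:2 Ld:0 B:1 rd:5 wr:0>
#3 MEM src=r1,r3 held:FU  <A:2 Mu:2 Ld:0 B:1 rd:5 wr:0>
#4 ALU src=r2,r3 held:WR_PORT  <A:2 Mu:2 Ld:0 B:1 rd:5 wr:0>
#5 MEM src=r6 held:FU  <A:2 Mu:2 Ld:0 B:1 rd:5 wr:0>
#6 MUL src=r5,r2 held:WR_PORT  <A:2 Mu:2 Ld:0 B:1 rd:5 wr:0>

issued = [0, 1]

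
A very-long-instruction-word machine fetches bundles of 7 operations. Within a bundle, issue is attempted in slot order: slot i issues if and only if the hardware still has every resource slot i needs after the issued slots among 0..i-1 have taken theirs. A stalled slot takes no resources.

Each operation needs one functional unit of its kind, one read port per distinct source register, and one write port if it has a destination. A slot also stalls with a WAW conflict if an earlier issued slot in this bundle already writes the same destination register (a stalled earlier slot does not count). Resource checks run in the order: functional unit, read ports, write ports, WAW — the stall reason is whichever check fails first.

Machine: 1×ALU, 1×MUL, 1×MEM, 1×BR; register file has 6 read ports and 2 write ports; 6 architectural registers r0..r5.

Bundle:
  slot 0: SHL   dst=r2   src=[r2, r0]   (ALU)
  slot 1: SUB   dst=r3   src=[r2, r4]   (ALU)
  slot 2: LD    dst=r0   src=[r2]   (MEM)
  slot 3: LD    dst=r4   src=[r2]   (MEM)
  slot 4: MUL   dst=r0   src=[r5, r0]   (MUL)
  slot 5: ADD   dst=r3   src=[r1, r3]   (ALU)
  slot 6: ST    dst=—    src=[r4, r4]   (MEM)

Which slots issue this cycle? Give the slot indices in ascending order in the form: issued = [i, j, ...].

issued = [0, 2]

[0] ALU needs rd=2 wr=1: ok; after: ALU=0 MUL=1 MEM=1 BR=1, R=4, W=1
[1] ALU needs rd=2 wr=1: FU; after: ALU=0 MUL=1 MEM=1 BR=1, R=4, W=1
[2] MEM needs rd=1 wr=1: ok; after: ALU=0 MUL=1 MEM=0 BR=1, R=3, W=0
[3] MEM needs rd=1 wr=1: FU; after: ALU=0 MUL=1 MEM=0 BR=1, R=3, W=0
[4] MUL needs rd=2 wr=1: WR_PORT; after: ALU=0 MUL=1 MEM=0 BR=1, R=3, W=0
[5] ALU needs rd=2 wr=1: FU; after: ALU=0 MUL=1 MEM=0 BR=1, R=3, W=0
[6] MEM needs rd=1 wr=0: FU; after: ALU=0 MUL=1 MEM=0 BR=1, R=3, W=0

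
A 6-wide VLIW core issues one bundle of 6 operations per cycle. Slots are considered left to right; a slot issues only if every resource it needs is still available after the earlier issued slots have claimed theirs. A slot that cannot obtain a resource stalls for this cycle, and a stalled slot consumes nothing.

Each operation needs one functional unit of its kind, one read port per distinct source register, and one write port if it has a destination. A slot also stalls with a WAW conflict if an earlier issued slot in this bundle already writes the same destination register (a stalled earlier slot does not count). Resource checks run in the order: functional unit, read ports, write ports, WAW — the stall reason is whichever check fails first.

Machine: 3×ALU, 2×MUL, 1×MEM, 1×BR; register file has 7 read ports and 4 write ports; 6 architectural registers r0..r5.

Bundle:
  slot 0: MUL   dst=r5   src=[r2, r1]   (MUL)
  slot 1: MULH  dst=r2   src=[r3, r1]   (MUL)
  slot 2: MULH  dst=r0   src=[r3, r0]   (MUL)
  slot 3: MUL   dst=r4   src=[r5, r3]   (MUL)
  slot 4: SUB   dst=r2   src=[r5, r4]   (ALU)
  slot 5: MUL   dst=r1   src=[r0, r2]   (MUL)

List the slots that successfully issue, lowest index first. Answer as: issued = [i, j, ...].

issued = [0, 1]

(0) want 1×MUL +2rd +1wr — yes → AL3|MU1|ME1|BR1|rd5|wr3
(1) want 1×MUL +2rd +1wr — yes → AL3|MU0|ME1|BR1|rd3|wr2
(2) want 1×MUL +2rd +1wr — FU → AL3|MU0|ME1|BR1|rd3|wr2
(3) want 1×MUL +2rd +1wr — FU → AL3|MU0|ME1|BR1|rd3|wr2
(4) want 1×ALU +2rd +1wr — WAW → AL3|MU0|ME1|BR1|rd3|wr2
(5) want 1×MUL +2rd +1wr — FU → AL3|MU0|ME1|BR1|rd3|wr2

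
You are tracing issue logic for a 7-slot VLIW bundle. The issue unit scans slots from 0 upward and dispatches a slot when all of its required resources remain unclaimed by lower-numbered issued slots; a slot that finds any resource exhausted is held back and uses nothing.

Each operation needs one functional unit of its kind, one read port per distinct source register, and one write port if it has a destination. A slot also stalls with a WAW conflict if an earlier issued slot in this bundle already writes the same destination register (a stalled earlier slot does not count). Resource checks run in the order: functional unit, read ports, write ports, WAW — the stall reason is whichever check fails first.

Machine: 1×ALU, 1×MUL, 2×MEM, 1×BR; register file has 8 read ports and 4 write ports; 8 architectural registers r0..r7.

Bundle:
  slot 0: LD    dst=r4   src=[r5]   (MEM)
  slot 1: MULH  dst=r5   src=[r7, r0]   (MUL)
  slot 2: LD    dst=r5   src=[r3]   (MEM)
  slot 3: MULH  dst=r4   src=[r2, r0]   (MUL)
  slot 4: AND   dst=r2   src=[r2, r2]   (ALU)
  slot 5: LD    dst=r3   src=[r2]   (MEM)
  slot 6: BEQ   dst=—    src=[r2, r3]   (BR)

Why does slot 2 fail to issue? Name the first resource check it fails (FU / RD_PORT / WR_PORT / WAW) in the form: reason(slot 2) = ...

reason(slot 2) = WAW

#0 MEM src=r5 dispatched  <A:1 Mu:1 Ld:1 B:1 rd:7 wr:3>
#1 MUL src=r7,r0 dispatched  <A:1 Mu:0 Ld:1 B:1 rd:5 wr:2>
#2 MEM src=r3 held:WAW  <A:1 Mu:0 Ld:1 B:1 rd:5 wr:2>
#3 MUL src=r2,r0 held:FU  <A:1 Mu:0 Ld:1 B:1 rd:5 wr:2>
#4 ALU src=r2,r2 dispatched  <A:0 Mu:0 Ld:1 B:1 rd:4 wr:1>
#5 MEM src=r2 dispatched  <A:0 Mu:0 Ld:0 B:1 rd:3 wr:0>
#6 BR src=r2,r3 dispatched  <A:0 Mu:0 Ld:0 B:0 rd:1 wr:0>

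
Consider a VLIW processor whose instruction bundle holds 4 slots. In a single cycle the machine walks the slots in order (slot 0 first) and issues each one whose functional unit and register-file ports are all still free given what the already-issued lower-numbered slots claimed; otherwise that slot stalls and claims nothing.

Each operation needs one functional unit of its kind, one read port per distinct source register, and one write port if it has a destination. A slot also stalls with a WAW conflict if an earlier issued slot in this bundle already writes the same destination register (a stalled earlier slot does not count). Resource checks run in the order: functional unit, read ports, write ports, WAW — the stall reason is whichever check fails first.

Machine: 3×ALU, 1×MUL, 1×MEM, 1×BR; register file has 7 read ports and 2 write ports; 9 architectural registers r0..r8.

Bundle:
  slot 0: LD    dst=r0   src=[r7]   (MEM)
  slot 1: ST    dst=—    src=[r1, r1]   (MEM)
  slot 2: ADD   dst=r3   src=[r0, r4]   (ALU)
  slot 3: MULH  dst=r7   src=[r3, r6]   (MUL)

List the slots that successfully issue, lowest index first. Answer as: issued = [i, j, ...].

(0) want 1×MEM +1rd +1wr — yes → AL3|MU1|ME0|BR1|rd6|wr1
(1) want 1×MEM +1rd +0wr — FU → AL3|MU1|ME0|BR1|rd6|wr1
(2) want 1×ALU +2rd +1wr — yes → AL2|MU1|ME0|BR1|rd4|wr0
(3) want 1×MUL +2rd +1wr — WR_PORT → AL2|MU1|ME0|BR1|rd4|wr0

issued = [0, 2]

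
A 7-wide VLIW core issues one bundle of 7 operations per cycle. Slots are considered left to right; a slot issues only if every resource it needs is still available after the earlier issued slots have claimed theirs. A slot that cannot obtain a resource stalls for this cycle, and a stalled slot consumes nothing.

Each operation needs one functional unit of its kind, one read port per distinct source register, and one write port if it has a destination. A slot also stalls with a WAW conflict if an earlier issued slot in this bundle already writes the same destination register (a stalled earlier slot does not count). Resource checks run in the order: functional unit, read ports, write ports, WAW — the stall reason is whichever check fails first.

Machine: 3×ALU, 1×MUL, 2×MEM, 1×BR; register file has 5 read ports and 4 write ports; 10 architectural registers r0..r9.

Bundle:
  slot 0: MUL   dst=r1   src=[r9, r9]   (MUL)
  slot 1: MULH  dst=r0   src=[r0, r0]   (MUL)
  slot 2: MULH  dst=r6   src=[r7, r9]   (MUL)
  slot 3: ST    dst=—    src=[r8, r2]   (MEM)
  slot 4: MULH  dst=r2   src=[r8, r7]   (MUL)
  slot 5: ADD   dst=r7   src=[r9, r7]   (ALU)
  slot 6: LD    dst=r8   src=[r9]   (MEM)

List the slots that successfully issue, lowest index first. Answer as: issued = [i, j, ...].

issued = [0, 3, 5]

(0) want 1×MUL +1rd +1wr — yes → AL3|MU0|ME2|BR1|rd4|wr3
(1) want 1×MUL +1rd +1wr — FU → AL3|MU0|ME2|BR1|rd4|wr3
(2) want 1×MUL +2rd +1wr — FU → AL3|MU0|ME2|BR1|rd4|wr3
(3) want 1×MEM +2rd +0wr — yes → AL3|MU0|ME1|BR1|rd2|wr3
(4) want 1×MUL +2rd +1wr — FU → AL3|MU0|ME1|BR1|rd2|wr3
(5) want 1×ALU +2rd +1wr — yes → AL2|MU0|ME1|BR1|rd0|wr2
(6) want 1×MEM +1rd +1wr — RD_PORT → AL2|MU0|ME1|BR1|rd0|wr2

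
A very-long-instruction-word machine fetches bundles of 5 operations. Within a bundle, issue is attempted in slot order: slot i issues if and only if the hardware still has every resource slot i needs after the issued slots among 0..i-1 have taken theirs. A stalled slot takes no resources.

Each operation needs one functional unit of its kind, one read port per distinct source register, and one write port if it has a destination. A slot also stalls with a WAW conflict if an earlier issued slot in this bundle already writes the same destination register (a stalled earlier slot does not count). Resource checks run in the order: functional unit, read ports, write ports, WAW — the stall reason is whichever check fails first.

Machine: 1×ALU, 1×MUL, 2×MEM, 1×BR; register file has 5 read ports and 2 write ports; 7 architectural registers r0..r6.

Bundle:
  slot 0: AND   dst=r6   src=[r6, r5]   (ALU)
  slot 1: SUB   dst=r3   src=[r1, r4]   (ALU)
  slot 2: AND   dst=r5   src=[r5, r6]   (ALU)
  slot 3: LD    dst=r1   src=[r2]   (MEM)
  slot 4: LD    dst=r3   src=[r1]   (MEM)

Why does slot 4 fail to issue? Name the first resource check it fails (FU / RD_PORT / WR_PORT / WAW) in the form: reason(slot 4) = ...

(0) want 1×ALU +2rd +1wr — yes → AL0|MU1|ME2|BR1|rd3|wr1
(1) want 1×ALU +2rd +1wr — FU → AL0|MU1|ME2|BR1|rd3|wr1
(2) want 1×ALU +2rd +1wr — FU → AL0|MU1|ME2|BR1|rd3|wr1
(3) want 1×MEM +1rd +1wr — yes → AL0|MU1|ME1|BR1|rd2|wr0
(4) want 1×MEM +1rd +1wr — WR_PORT → AL0|MU1|ME1|BR1|rd2|wr0

reason(slot 4) = WR_PORT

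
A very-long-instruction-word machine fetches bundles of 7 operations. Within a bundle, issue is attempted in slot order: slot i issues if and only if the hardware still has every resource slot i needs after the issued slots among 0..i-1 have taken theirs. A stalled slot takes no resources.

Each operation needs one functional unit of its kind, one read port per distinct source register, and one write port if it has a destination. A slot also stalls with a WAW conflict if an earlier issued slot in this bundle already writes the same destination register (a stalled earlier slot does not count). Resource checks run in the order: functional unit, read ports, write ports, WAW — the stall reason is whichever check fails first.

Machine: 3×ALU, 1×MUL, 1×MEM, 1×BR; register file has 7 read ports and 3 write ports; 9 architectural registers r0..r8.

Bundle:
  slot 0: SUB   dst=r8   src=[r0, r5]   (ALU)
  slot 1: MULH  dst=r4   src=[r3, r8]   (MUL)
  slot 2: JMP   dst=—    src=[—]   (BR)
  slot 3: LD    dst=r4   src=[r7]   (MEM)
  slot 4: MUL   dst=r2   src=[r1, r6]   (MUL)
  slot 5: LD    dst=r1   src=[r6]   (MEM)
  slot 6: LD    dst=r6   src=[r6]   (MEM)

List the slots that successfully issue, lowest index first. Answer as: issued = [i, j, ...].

issued = [0, 1, 2, 5]

[0] ALU needs rd=2 wr=1: ok; after: ALU=2 MUL=1 MEM=1 BR=1, R=5, W=2
[1] MUL needs rd=2 wr=1: ok; after: ALU=2 MUL=0 MEM=1 BR=1, R=3, W=1
[2] BR needs rd=0 wr=0: ok; after: ALU=2 MUL=0 MEM=1 BR=0, R=3, W=1
[3] MEM needs rd=1 wr=1: WAW; after: ALU=2 MUL=0 MEM=1 BR=0, R=3, W=1
[4] MUL needs rd=2 wr=1: FU; after: ALU=2 MUL=0 MEM=1 BR=0, R=3, W=1
[5] MEM needs rd=1 wr=1: ok; after: ALU=2 MUL=0 MEM=0 BR=0, R=2, W=0
[6] MEM needs rd=1 wr=1: FU; after: ALU=2 MUL=0 MEM=0 BR=0, R=2, W=0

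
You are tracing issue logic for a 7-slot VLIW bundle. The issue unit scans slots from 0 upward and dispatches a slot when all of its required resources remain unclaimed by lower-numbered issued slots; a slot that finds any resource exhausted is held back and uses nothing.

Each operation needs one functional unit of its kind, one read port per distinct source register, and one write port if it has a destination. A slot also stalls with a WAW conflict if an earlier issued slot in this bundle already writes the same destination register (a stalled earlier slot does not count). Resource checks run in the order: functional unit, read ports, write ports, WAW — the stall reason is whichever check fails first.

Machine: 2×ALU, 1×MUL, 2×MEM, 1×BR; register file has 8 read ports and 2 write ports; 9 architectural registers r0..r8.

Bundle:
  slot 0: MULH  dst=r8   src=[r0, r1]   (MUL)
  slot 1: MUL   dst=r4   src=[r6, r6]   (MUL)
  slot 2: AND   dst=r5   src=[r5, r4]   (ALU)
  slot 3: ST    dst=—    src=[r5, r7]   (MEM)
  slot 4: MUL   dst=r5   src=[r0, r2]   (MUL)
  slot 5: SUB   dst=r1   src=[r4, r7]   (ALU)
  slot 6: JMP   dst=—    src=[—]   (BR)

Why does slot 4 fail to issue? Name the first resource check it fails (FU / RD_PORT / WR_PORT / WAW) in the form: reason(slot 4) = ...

reason(slot 4) = FU

#0 MUL src=r0,r1 dispatched  <A:2 Mu:0 Ld:2 B:1 rd:6 wr:1>
#1 MUL src=r6,r6 held:FU  <A:2 Mu:0 Ld:2 B:1 rd:6 wr:1>
#2 ALU src=r5,r4 dispatched  <A:1 Mu:0 Ld:2 B:1 rd:4 wr:0>
#3 MEM src=r5,r7 dispatched  <A:1 Mu:0 Ld:1 B:1 rd:2 wr:0>
#4 MUL src=r0,r2 held:FU  <A:1 Mu:0 Ld:1 B:1 rd:2 wr:0>
#5 ALU src=r4,r7 held:WR_PORT  <A:1 Mu:0 Ld:1 B:1 rd:2 wr:0>
#6 BR src=- dispatched  <A:1 Mu:0 Ld:1 B:0 rd:2 wr:0>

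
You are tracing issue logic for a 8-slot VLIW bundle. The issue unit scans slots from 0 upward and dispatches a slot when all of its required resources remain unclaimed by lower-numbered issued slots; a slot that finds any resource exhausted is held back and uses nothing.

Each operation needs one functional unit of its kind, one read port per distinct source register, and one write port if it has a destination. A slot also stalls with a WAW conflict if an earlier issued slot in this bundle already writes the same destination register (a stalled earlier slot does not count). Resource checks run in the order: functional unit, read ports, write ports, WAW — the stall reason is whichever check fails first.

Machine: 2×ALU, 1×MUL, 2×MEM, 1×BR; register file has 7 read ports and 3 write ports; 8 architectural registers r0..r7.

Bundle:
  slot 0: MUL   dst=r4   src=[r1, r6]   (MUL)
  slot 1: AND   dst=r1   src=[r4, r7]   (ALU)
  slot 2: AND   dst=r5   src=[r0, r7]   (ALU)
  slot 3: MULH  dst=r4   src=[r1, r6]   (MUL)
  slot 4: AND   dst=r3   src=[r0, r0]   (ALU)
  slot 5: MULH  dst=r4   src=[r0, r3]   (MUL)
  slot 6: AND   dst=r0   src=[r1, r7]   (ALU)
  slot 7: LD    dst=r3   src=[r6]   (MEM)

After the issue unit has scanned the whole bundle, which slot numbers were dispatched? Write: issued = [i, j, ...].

issued = [0, 1, 2]

slot 0 (MUL): ISSUE — free A2,Mu0,Ld2,B1 rp5 wp2
slot 1 (ALU): ISSUE — free A1,Mu0,Ld2,B1 rp3 wp1
slot 2 (ALU): ISSUE — free A0,Mu0,Ld2,B1 rp1 wp0
slot 3 (MUL): stall FU — free A0,Mu0,Ld2,B1 rp1 wp0
slot 4 (ALU): stall FU — free A0,Mu0,Ld2,B1 rp1 wp0
slot 5 (MUL): stall FU — free A0,Mu0,Ld2,B1 rp1 wp0
slot 6 (ALU): stall FU — free A0,Mu0,Ld2,B1 rp1 wp0
slot 7 (MEM): stall WR_PORT — free A0,Mu0,Ld2,B1 rp1 wp0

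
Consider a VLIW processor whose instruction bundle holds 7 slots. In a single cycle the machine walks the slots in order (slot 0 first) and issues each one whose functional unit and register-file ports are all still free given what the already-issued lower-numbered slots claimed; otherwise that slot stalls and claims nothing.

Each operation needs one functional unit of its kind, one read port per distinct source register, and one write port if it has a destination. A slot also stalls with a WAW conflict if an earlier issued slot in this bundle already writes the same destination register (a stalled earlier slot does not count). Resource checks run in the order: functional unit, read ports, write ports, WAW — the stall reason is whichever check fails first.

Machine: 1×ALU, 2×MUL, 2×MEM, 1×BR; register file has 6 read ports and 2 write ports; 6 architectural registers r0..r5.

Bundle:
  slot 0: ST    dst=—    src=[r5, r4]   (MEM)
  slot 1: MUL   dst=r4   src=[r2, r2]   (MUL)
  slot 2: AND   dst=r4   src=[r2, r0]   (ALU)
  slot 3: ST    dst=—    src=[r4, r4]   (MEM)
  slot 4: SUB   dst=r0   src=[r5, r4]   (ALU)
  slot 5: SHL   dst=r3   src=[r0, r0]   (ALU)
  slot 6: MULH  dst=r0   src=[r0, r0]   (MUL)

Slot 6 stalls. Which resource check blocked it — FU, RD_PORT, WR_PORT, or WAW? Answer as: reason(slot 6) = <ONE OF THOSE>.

[0] MEM needs rd=2 wr=0: ok; after: ALU=1 MUL=2 MEM=1 BR=1, R=4, W=2
[1] MUL needs rd=1 wr=1: ok; after: ALU=1 MUL=1 MEM=1 BR=1, R=3, W=1
[2] ALU needs rd=2 wr=1: WAW; after: ALU=1 MUL=1 MEM=1 BR=1, R=3, W=1
[3] MEM needs rd=1 wr=0: ok; after: ALU=1 MUL=1 MEM=0 BR=1, R=2, W=1
[4] ALU needs rd=2 wr=1: ok; after: ALU=0 MUL=1 MEM=0 BR=1, R=0, W=0
[5] ALU needs rd=1 wr=1: FU; after: ALU=0 MUL=1 MEM=0 BR=1, R=0, W=0
[6] MUL needs rd=1 wr=1: RD_PORT; after: ALU=0 MUL=1 MEM=0 BR=1, R=0, W=0

reason(slot 6) = RD_PORT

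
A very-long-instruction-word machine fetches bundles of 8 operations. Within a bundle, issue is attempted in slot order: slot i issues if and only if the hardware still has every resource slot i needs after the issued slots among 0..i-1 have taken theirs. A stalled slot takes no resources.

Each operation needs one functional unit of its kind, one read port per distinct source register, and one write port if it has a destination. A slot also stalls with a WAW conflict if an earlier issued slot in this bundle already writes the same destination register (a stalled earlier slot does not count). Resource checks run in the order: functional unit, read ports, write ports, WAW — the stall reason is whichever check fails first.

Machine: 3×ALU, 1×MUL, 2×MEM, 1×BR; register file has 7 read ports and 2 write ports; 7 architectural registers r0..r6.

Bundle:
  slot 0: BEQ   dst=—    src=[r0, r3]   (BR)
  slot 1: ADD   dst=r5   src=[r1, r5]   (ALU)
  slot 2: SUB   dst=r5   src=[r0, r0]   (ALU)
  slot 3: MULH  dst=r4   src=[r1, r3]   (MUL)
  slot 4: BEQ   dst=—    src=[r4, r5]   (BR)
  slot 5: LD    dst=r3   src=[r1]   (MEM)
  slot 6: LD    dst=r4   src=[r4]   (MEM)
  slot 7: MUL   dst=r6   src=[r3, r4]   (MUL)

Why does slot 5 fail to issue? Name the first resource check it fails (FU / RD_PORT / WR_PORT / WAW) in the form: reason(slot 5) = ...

#0 BR src=r0,r3 dispatched  <A:3 Mu:1 Ld:2 B:0 rd:5 wr:2>
#1 ALU src=r1,r5 dispatched  <A:2 Mu:1 Ld:2 B:0 rd:3 wr:1>
#2 ALU src=r0,r0 held:WAW  <A:2 Mu:1 Ld:2 B:0 rd:3 wr:1>
#3 MUL src=r1,r3 dispatched  <A:2 Mu:0 Ld:2 B:0 rd:1 wr:0>
#4 BR src=r4,r5 held:FU  <A:2 Mu:0 Ld:2 B:0 rd:1 wr:0>
#5 MEM src=r1 held:WR_PORT  <A:2 Mu:0 Ld:2 B:0 rd:1 wr:0>
#6 MEM src=r4 held:WR_PORT  <A:2 Mu:0 Ld:2 B:0 rd:1 wr:0>
#7 MUL src=r3,r4 held:FU  <A:2 Mu:0 Ld:2 B:0 rd:1 wr:0>

reason(slot 5) = WR_PORT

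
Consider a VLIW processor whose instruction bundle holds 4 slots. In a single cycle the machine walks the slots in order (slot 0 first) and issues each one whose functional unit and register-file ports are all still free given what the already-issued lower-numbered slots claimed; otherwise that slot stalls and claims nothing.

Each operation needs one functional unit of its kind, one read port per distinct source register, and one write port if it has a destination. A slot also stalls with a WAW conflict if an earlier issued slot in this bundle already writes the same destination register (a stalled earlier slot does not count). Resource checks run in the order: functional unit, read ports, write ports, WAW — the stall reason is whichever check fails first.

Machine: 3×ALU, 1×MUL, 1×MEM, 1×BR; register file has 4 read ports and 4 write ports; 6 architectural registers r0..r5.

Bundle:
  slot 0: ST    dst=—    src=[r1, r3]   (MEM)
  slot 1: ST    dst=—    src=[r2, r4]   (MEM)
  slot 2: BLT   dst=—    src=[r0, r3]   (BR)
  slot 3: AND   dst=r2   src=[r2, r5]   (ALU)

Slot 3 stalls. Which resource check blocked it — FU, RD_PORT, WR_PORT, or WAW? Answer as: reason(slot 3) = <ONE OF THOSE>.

slot 0 (MEM): ISSUE — free A3,Mu1,Ld0,B1 rp2 wp4
slot 1 (MEM): stall FU — free A3,Mu1,Ld0,B1 rp2 wp4
slot 2 (BR): ISSUE — free A3,Mu1,Ld0,B0 rp0 wp4
slot 3 (ALU): stall RD_PORT — free A3,Mu1,Ld0,B0 rp0 wp4

reason(slot 3) = RD_PORT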